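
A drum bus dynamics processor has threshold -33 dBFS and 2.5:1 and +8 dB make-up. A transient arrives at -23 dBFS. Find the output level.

-21 dBFS

Overshoot: -23 − (-33) = 10 dB.
2.5:1 compression reduces that to 10/2.5 = 4 dB over.
Output = -33 + 4 = -29 dBFS; make-up adds 8 dB, giving -21 dBFS.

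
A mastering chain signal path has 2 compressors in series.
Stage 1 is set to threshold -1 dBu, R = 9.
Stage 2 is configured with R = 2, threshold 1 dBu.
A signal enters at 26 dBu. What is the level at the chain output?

1.5 dBu

Stage 1: 27 dB above -1 dBu, reduced 9:1 to 3 dB above → 2 dBu.
Stage 2: 2 dBu is 1 dB over 1 dBu; at 2:1 that becomes 0.5 dB over, giving 1.5 dBu.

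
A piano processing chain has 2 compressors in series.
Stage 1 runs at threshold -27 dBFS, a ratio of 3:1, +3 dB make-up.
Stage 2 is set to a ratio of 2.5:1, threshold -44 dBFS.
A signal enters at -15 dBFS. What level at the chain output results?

-34.4 dBFS

Stage 1: 12 dB above -27 dBFS, reduced 3:1 to 4 dB above → -23 dBFS; +3 dB make-up → -20 dBFS.
Stage 2: overshoot 24 dB → 24/2.5 = 9.6 dB → -34.4 dBFS.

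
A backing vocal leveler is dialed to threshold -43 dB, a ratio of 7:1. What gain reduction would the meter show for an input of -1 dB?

Overshoot = -1 − (-43) = 42 dB.
After 7:1 compression the overshoot becomes 42/7 = 6 dB.
GR = overshoot in − overshoot out = 42 − 6 = 36 dB.

36 dB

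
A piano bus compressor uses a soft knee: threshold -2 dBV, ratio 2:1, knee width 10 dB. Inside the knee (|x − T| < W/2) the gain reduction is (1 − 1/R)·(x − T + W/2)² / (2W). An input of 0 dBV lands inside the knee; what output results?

x − T + W/2 = 0 − (-2) + 5 = 7.
GR = (1 − 1/2) × 7² / 20 = 0.5 × 49 / 20 = 1.225 dB.
Output = 0 − 1.225 = -1.225 dBV.

-1.225 dBV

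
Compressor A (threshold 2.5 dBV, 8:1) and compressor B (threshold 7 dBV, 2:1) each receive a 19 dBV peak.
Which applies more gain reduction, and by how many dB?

A: GR = 16.5 − 16.5/8 = 14.4375 dB.
B: GR = 12 − 12/2 = 6 dB.
A applies 8.4375 dB more gain reduction.

A, by 8.4375 dB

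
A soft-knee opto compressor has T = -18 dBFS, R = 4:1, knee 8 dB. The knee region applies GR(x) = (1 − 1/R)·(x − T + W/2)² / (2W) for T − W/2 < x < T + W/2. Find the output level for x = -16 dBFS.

x − T + W/2 = -16 − (-18) + 4 = 6.
GR = (1 − 1/4) × 6² / 16 = 0.75 × 36 / 16 = 1.6875 dB.
Output = -16 − 1.6875 = -17.6875 dBFS.

-17.6875 dBFS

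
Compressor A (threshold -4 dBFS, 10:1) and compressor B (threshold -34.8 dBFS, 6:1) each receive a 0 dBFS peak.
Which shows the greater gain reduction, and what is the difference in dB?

B, by 25.4 dB

A: overshoot 4 dB → output overshoot 0.4 dB → GR 3.6 dB.
B: overshoot 34.8 dB → output overshoot 5.8 dB → GR 29 dB.
B applies 25.4 dB more gain reduction.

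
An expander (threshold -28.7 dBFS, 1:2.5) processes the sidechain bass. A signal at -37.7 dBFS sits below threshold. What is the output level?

-51.2 dBFS

The input is 9 dB below the -28.7 dBFS threshold.
A 1:2.5 expander multiplies undershoot by 2.5: 9 × 2.5 = 22.5 dB below threshold.
Output = -28.7 − 22.5 = -51.2 dBFS.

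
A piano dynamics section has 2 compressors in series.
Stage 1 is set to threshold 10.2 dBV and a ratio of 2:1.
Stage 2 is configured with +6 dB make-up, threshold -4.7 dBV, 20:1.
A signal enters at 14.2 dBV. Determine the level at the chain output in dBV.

Stage 1: 4 dB above 10.2 dBV, reduced 2:1 to 2 dB above → 12.2 dBV.
Stage 2: 12.2 dBV is 16.9 dB over -4.7 dBV; at 20:1 that becomes 0.845 dB over, giving -3.855 dBV; +6 dB make-up → 2.145 dBV.

2.145 dBV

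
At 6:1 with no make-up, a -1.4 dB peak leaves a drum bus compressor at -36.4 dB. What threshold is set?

-43.4 dB

Input is 42 dB above T (since output overshoot × R = input overshoot: (-36.4 − T)·6 = -1.4 − T gives T = -43.4 dB).
Check: -43.4 + (-1.4 − (-43.4))/6 = -43.4 + 7 = -36.4 dB. ✓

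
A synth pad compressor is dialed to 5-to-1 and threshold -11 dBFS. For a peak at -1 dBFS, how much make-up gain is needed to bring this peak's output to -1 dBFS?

The peak compresses to -11 + 10/5 = -9 dBFS.
To reach -1 dBFS requires -1 − (-9) = 8 dB of make-up.

8 dB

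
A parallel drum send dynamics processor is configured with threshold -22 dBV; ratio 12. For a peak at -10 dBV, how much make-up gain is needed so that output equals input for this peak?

The peak compresses to -22 + 12/12 = -21 dBV.
To reach -10 dBV requires -10 − (-21) = 11 dB of make-up.

11 dB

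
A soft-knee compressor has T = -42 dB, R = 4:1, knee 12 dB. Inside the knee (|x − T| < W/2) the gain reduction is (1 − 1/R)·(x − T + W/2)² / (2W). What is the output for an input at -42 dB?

x − T + W/2 = -42 − (-42) + 6 = 6.
GR = (1 − 1/4) × 6² / 24 = 0.75 × 36 / 24 = 1.125 dB.
Output = -42 − 1.125 = -43.125 dB.

-43.125 dB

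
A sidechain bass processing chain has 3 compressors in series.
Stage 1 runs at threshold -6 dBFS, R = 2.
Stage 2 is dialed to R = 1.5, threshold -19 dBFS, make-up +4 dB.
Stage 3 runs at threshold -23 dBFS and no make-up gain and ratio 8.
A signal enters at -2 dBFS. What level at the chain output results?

Stage 1: overshoot 4 dB → 4/2 = 2 dB → -4 dBFS.
Stage 2: overshoot 15 dB → 15/1.5 = 10 dB → -9 dBFS; +4 dB make-up → -5 dBFS.
Stage 3: 18 dB above -23 dBFS, reduced 8:1 to 2.25 dB above → -20.75 dBFS.

-20.75 dBFS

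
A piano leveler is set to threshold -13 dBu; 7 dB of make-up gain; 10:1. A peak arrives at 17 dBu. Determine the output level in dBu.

Overshoot: 17 − (-13) = 30 dB.
The 30 dB excess becomes 3 dB after 10:1 reduction.
So the level is -13 + 3 = -10 dBu; make-up adds 7 dB, giving -3 dBu.

-3 dBu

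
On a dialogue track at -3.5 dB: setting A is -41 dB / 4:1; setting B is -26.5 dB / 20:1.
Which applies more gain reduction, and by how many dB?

A: 37.5 dB over, compressed to 9.375 dB over, so 28.125 dB of GR.
B: 23 dB over, compressed to 1.15 dB over, so 21.85 dB of GR.
A reduces 6.275 dB more.

A, by 6.275 dB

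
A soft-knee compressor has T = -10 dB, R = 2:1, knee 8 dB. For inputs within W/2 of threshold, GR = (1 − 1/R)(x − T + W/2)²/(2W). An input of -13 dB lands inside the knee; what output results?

x − T + W/2 = -13 − (-10) + 4 = 1.
GR = (1 − 1/2) × 1² / 16 = 0.5 × 1 / 16 = 0.03125 dB.
Output = -13 − 0.03125 = -13.03125 dB.

-13.03125 dB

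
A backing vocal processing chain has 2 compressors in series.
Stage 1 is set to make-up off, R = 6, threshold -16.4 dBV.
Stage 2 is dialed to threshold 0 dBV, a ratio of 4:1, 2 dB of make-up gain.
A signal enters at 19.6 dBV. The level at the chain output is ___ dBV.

-8.4 dBV

Stage 1: 19.6 dBV is 36 dB over -16.4 dBV; at 6:1 that becomes 6 dB over, giving -10.4 dBV.
Stage 2: below threshold (-10.4 ≤ 0); passes unchanged; make-up brings it to -8.4 dBV.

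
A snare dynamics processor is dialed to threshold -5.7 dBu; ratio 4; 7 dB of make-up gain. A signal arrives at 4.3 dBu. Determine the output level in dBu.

4.3 dBu sits 10 dB over threshold.
The 10 dB excess becomes 2.5 dB after 4:1 reduction.
So the level is -5.7 + 2.5 = -3.2 dBu; make-up adds 7 dB, giving 3.8 dBu.

3.8 dBu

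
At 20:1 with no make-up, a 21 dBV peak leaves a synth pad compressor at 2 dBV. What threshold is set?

Gain reduction = 21 − 2 = 19 dB; output overshoot = GR / (R − 1) = 19 / 19 = 1 dB.
Threshold = output − output overshoot = 2 − 1 = 1 dBV.

1 dBV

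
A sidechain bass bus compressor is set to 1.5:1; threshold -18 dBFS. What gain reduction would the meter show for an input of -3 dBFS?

The signal is 15 dB above threshold.
At 1.5:1, output sits 15/1.5 = 10 dB above threshold.
So the signal is attenuated by 15 − 10 = 5 dB.

5 dB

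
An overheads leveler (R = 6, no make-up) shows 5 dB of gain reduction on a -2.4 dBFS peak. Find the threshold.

Let T be the threshold. Output overshoot = (input overshoot)/R, so -7.4 − T = (-2.4 − T)/6.
6·(-7.4 − T) = -2.4 − T → 5·T = -44.4 − (-2.4) = -42.
T = -42/5 = -8.4 dBFS.

-8.4 dBFS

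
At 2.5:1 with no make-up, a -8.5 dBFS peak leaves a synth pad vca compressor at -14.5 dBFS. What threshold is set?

-18.5 dBFS

Input is 10 dB above T (since output overshoot × R = input overshoot: (-14.5 − T)·2.5 = -8.5 − T gives T = -18.5 dBFS).
Check: -18.5 + (-8.5 − (-18.5))/2.5 = -18.5 + 4 = -14.5 dBFS. ✓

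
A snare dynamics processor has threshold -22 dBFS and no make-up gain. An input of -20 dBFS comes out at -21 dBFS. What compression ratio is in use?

Input overshoot = -20 − (-22) = 2 dB; output overshoot = -21 − (-22) = 1 dB.
Ratio = 2 / 1 = 2.

2:1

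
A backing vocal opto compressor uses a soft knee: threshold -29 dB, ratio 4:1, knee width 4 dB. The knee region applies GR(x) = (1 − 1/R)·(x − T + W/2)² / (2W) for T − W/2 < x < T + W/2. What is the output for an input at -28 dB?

x − T + W/2 = -28 − (-29) + 2 = 3.
GR = (1 − 1/4) × 3² / 8 = 0.75 × 9 / 8 = 0.84375 dB.
Output = -28 − 0.84375 = -28.84375 dB.

-28.84375 dB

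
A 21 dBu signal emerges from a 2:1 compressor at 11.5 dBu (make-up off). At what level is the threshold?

2 dBu

Let T be the threshold. Output overshoot = (input overshoot)/R, so 11.5 − T = (21 − T)/2.
2·(11.5 − T) = 21 − T → 1·T = 23 − 21 = 2.
T = 2/1 = 2 dBu.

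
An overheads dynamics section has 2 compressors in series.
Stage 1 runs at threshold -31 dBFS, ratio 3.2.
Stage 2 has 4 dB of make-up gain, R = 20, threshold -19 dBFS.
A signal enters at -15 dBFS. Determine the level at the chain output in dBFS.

-22 dBFS

Stage 1: 16 dB above -31 dBFS, reduced 3.2:1 to 5 dB above → -26 dBFS.
Stage 2: -26 dBFS ≤ -19 dBFS, so stage 2 doesn't engage; make-up brings it to -22 dBFS.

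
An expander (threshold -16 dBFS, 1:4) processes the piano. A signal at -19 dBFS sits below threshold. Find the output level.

Below threshold, a 1:4 expander applies gain = (4−1)×(T − x) of attenuation.
(4−1) × 3 = 9 dB, so output = -19 − 9 = -28 dBFS.

-28 dBFS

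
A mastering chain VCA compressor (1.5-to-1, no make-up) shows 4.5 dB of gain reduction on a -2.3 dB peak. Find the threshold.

Let T be the threshold. Output overshoot = (input overshoot)/R, so -6.8 − T = (-2.3 − T)/1.5.
1.5·(-6.8 − T) = -2.3 − T → 0.5·T = -10.2 − (-2.3) = -7.9.
T = -7.9/0.5 = -15.8 dB.

-15.8 dB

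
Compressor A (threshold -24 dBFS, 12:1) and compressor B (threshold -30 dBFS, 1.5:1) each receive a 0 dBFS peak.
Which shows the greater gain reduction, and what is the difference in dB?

A, by 12 dB

A: 24 dB over, compressed to 2 dB over, so 22 dB of GR.
B: 30 dB over, compressed to 20 dB over, so 10 dB of GR.
A reduces 12 dB more.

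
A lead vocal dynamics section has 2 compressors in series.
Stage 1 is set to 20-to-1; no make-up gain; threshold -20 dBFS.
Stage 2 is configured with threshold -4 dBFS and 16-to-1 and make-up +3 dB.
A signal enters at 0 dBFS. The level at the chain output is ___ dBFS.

-16 dBFS

Stage 1: 20 dB above -20 dBFS, reduced 20:1 to 1 dB above → -19 dBFS.
Stage 2: below threshold (-19 ≤ -4); passes unchanged; make-up brings it to -16 dBFS.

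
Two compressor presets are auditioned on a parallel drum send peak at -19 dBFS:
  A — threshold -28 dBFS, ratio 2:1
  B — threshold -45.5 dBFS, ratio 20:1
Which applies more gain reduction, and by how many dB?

A: overshoot 9 dB → output overshoot 4.5 dB → GR 4.5 dB.
B: overshoot 26.5 dB → output overshoot 1.325 dB → GR 25.175 dB.
Difference: 20.675 dB in favour of B.

B, by 20.675 dB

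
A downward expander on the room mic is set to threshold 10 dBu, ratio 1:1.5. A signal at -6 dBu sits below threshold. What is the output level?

Below threshold, a 1:1.5 expander applies gain = (1.5−1)×(T − x) of attenuation.
(1.5−1) × 16 = 8 dB, so output = -6 − 8 = -14 dBu.

-14 dBu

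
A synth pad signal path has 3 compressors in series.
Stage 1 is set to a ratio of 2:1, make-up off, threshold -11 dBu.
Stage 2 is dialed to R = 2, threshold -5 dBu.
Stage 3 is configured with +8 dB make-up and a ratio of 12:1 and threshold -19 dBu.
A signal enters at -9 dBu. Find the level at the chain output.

-10.25 dBu

Stage 1: 2 dB above -11 dBu, reduced 2:1 to 1 dB above → -10 dBu.
Stage 2: below threshold (-10 ≤ -5); passes unchanged; output -10 dBu.
Stage 3: 9 dB above -19 dBu, reduced 12:1 to 0.75 dB above → -18.25 dBu; +8 dB make-up → -10.25 dBu.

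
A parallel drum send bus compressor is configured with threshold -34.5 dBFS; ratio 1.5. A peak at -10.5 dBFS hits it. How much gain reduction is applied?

Overshoot = -10.5 − (-34.5) = 24 dB.
A 1.5:1 ratio leaves 16 dB of that excess.
Gain reduction = 24 − 16 = 8 dB.

8 dB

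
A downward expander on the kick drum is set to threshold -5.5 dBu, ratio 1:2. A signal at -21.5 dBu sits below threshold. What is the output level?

-37.5 dBu

Below threshold, a 1:2 expander applies gain = (2−1)×(T − x) of attenuation.
(2−1) × 16 = 16 dB, so output = -21.5 − 16 = -37.5 dBu.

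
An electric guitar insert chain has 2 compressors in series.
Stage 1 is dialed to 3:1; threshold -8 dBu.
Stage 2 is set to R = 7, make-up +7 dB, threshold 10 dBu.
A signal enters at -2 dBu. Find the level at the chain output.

1 dBu

Stage 1: 6 dB above -8 dBu, reduced 3:1 to 2 dB above → -6 dBu.
Stage 2: -6 dBu is at or below the 10 dBu threshold — no compression; make-up brings it to 1 dBu.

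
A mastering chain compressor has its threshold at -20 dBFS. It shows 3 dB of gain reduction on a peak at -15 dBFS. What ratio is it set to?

2.5:1

Input overshoot = -15 − (-20) = 5 dB.
Output overshoot = 5 − 3 = 2 dB.
Ratio = input overshoot / output overshoot = 5 / 2 = 2.5.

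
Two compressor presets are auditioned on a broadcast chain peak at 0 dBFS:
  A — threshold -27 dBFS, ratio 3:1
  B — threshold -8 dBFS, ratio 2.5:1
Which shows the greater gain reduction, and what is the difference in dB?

A, by 13.2 dB

A: 27 dB over, compressed to 9 dB over, so 18 dB of GR.
B: 8 dB over, compressed to 3.2 dB over, so 4.8 dB of GR.
Difference: 13.2 dB in favour of A.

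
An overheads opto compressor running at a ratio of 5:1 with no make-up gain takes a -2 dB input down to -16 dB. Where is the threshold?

Input is 17.5 dB above T (since output overshoot × R = input overshoot: (-16 − T)·5 = -2 − T gives T = -19.5 dB).
Check: -19.5 + (-2 − (-19.5))/5 = -19.5 + 3.5 = -16 dB. ✓

-19.5 dB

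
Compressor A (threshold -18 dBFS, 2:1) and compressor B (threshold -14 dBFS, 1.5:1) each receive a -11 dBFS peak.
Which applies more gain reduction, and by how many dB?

A, by 2.5 dB

A: 7 dB over, compressed to 3.5 dB over, so 3.5 dB of GR.
B: 3 dB over, compressed to 2 dB over, so 1 dB of GR.
A reduces 2.5 dB more.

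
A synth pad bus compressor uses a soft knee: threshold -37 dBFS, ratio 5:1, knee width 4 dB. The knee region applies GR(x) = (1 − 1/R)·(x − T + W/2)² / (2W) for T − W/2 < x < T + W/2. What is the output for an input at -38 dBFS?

x − T + W/2 = -38 − (-37) + 2 = 1.
GR = (1 − 1/5) × 1² / 8 = 0.8 × 1 / 8 = 0.1 dB.
Output = -38 − 0.1 = -38.1 dBFS.

-38.1 dBFS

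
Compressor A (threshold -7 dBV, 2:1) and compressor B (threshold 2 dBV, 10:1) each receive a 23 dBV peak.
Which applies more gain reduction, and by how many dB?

B, by 3.9 dB

A: overshoot 30 dB → output overshoot 15 dB → GR 15 dB.
B: overshoot 21 dB → output overshoot 2.1 dB → GR 18.9 dB.
Difference: 3.9 dB in favour of B.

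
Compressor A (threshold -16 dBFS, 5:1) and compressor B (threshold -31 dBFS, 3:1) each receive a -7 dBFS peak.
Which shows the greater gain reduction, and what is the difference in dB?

A: overshoot 9 dB → output overshoot 1.8 dB → GR 7.2 dB.
B: overshoot 24 dB → output overshoot 8 dB → GR 16 dB.
B applies 8.8 dB more gain reduction.

B, by 8.8 dB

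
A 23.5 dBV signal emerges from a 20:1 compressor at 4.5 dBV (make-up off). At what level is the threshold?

3.5 dBV

Input is 20 dB above T (since output overshoot × R = input overshoot: (4.5 − T)·20 = 23.5 − T gives T = 3.5 dBV).
Check: 3.5 + (23.5 − 3.5)/20 = 3.5 + 1 = 4.5 dBV. ✓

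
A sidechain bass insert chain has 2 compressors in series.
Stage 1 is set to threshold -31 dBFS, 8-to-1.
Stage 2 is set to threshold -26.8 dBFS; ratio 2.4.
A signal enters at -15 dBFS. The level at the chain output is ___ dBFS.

-29 dBFS

Stage 1: -15 dBFS is 16 dB over -31 dBFS; at 8:1 that becomes 2 dB over, giving -29 dBFS.
Stage 2: below threshold (-29 ≤ -26.8); passes unchanged; output -29 dBFS.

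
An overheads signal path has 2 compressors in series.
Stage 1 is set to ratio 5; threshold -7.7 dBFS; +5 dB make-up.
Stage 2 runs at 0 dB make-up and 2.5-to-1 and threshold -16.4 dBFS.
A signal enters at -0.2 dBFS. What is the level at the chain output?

-10.32 dBFS

Stage 1: 7.5 dB above -7.7 dBFS, reduced 5:1 to 1.5 dB above → -6.2 dBFS; +5 dB make-up → -1.2 dBFS.
Stage 2: -1.2 dBFS is 15.2 dB over -16.4 dBFS; at 2.5:1 that becomes 6.08 dB over, giving -10.32 dBFS.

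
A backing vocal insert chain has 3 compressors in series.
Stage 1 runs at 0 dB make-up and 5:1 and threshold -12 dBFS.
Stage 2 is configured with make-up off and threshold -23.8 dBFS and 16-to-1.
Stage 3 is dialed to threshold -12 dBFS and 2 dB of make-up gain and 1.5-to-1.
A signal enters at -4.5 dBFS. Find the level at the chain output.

-20.96875 dBFS

Stage 1: overshoot 7.5 dB → 7.5/5 = 1.5 dB → -10.5 dBFS.
Stage 2: 13.3 dB above -23.8 dBFS, reduced 16:1 to 0.83125 dB above → -22.96875 dBFS.
Stage 3: below threshold (-22.96875 ≤ -12); passes unchanged; make-up brings it to -20.96875 dBFS.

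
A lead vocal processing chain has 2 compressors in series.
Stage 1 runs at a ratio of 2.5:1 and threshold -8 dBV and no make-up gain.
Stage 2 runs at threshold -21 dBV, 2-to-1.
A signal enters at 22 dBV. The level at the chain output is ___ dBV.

Stage 1: 30 dB above -8 dBV, reduced 2.5:1 to 12 dB above → 4 dBV.
Stage 2: 4 dBV is 25 dB over -21 dBV; at 2:1 that becomes 12.5 dB over, giving -8.5 dBV.

-8.5 dBV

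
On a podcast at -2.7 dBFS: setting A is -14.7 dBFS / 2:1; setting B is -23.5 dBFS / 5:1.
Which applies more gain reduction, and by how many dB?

B, by 10.64 dB

A: overshoot 12 dB → output overshoot 6 dB → GR 6 dB.
B: overshoot 20.8 dB → output overshoot 4.16 dB → GR 16.64 dB.
B applies 10.64 dB more gain reduction.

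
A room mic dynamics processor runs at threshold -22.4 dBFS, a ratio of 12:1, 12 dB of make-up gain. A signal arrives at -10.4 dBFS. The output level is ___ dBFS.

-9.4 dBFS

Overshoot: -10.4 − (-22.4) = 12 dB.
12:1 compression reduces that to 12/12 = 1 dB over.
That puts the output at -21.4 dBFS; make-up adds 12 dB, giving -9.4 dBFS.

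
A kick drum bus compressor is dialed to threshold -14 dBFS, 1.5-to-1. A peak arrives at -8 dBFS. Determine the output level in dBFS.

-10 dBFS

-8 dBFS sits 6 dB over threshold.
The 6 dB excess becomes 4 dB after 1.5:1 reduction.
Output = -14 + 4 = -10 dBFS.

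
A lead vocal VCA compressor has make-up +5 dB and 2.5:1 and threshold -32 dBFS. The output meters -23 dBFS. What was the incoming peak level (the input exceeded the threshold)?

Before make-up, the level was -23 − 5 = -28 dBFS.
That's 4 dB above the -32 dBFS threshold.
Undo the ratio: input overshoot = 4 × 2.5 = 10 dB, giving input = -22 dBFS.

-22 dBFS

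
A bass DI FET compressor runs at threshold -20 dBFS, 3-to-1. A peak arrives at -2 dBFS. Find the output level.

-2 dBFS sits 18 dB over threshold.
At 3:1 the overshoot is divided by 3, leaving 6 dB above threshold.
That puts the output at -14 dBFS.

-14 dBFS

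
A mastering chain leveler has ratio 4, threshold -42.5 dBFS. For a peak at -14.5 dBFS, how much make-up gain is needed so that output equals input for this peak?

Overshoot 28 dB → 28/4 = 7 dB after compression, so the compressed level is -42.5 + 7 = -35.5 dBFS.
Make-up = target − compressed = -14.5 − (-35.5) = 21 dB.

21 dB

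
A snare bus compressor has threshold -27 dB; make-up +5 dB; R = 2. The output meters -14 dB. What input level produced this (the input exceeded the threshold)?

-11 dB

Stripping the +5 dB make-up gives -19 dB at the gain stage.
That's 8 dB above the -27 dB threshold.
Input overshoot = R × output overshoot = 16 dB → input = -27 + 16 = -11 dB.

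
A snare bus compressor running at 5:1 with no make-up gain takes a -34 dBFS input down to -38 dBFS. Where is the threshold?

Gain reduction = -34 − (-38) = 4 dB; output overshoot = GR / (R − 1) = 4 / 4 = 1 dB.
Threshold = output − output overshoot = -38 − 1 = -39 dBFS.

-39 dBFS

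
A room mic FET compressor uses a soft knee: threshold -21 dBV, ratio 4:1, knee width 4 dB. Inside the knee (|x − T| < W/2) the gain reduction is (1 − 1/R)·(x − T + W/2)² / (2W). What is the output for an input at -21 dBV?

-21.375 dBV

x − T + W/2 = -21 − (-21) + 2 = 2.
GR = (1 − 1/4) × 2² / 8 = 0.75 × 4 / 8 = 0.375 dB.
Output = -21 − 0.375 = -21.375 dBV.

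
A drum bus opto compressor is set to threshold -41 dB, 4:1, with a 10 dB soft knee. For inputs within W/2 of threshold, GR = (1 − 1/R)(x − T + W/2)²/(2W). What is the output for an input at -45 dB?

x − T + W/2 = -45 − (-41) + 5 = 1.
GR = (1 − 1/4) × 1² / 20 = 0.75 × 1 / 20 = 0.0375 dB.
Output = -45 − 0.0375 = -45.0375 dB.

-45.0375 dB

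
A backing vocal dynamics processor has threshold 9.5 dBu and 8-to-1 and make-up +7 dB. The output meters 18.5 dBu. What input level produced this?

Stripping the +7 dB make-up gives 11.5 dBu at the gain stage.
The compressed level sits 11.5 − 9.5 = 2 dB over threshold.
Undo the ratio: input overshoot = 2 × 8 = 16 dB, giving input = 25.5 dBu.

25.5 dBu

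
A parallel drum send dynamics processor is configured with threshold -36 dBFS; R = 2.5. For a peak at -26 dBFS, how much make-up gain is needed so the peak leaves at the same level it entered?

The peak compresses to -36 + 10/2.5 = -32 dBFS.
To reach -26 dBFS requires -26 − (-32) = 6 dB of make-up.

6 dB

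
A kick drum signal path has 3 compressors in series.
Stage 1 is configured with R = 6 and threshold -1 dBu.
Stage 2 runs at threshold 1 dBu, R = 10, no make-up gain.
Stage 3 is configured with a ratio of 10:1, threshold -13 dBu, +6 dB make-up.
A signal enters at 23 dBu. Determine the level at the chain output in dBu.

Stage 1: overshoot 24 dB → 24/6 = 4 dB → 3 dBu.
Stage 2: 2 dB above 1 dBu, reduced 10:1 to 0.2 dB above → 1.2 dBu.
Stage 3: overshoot 14.2 dB → 14.2/10 = 1.42 dB → -11.58 dBu; +6 dB make-up → -5.58 dBu.

-5.58 dBu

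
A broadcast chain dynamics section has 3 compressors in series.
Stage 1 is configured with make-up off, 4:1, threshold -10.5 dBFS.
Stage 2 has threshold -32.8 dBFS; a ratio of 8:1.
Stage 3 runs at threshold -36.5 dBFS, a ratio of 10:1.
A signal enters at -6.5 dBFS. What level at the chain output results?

Stage 1: 4 dB above -10.5 dBFS, reduced 4:1 to 1 dB above → -9.5 dBFS.
Stage 2: overshoot 23.3 dB → 23.3/8 = 2.9125 dB → -29.8875 dBFS.
Stage 3: overshoot 6.6125 dB → 6.6125/10 = 0.66125 dB → -35.83875 dBFS.

-35.83875 dBFS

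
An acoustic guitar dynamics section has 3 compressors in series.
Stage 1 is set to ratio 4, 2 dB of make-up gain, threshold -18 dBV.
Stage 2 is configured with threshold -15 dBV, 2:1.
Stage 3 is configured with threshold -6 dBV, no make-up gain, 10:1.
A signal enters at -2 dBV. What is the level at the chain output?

-13.5 dBV

Stage 1: 16 dB above -18 dBV, reduced 4:1 to 4 dB above → -14 dBV; +2 dB make-up → -12 dBV.
Stage 2: -12 dBV is 3 dB over -15 dBV; at 2:1 that becomes 1.5 dB over, giving -13.5 dBV.
Stage 3: -13.5 dBV ≤ -6 dBV, so stage 3 doesn't engage; output -13.5 dBV.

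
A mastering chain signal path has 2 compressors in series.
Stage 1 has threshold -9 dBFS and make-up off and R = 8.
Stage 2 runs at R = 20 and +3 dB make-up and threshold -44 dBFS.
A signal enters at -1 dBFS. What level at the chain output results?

-39.2 dBFS

Stage 1: 8 dB above -9 dBFS, reduced 8:1 to 1 dB above → -8 dBFS.
Stage 2: 36 dB above -44 dBFS, reduced 20:1 to 1.8 dB above → -42.2 dBFS; +3 dB make-up → -39.2 dBFS.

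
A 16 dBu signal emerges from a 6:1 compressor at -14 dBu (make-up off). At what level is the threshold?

-20 dBu

Input is 36 dB above T (since output overshoot × R = input overshoot: (-14 − T)·6 = 16 − T gives T = -20 dBu).
Check: -20 + (16 − (-20))/6 = -20 + 6 = -14 dBu. ✓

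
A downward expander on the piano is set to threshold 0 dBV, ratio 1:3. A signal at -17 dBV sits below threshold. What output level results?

-51 dBV

Undershoot = 0 − (-17) = 17 dB.
At 1:3, that expands to 51 dB under threshold.
Output = 0 − 51 = -51 dBV.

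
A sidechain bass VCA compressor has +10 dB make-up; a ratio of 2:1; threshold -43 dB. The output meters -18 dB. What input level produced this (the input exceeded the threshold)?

-13 dB

Before make-up, the level was -18 − 10 = -28 dB.
The compressed level sits -28 − (-43) = 15 dB over threshold.
Input overshoot = R × output overshoot = 30 dB → input = -43 + 30 = -13 dB.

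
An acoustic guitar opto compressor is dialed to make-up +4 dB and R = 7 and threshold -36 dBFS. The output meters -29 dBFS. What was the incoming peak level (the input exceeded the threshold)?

Remove make-up: -29 − 4 = -33 dBFS.
That's 3 dB above the -36 dBFS threshold.
Input overshoot = R × output overshoot = 21 dB → input = -36 + 21 = -15 dBFS.

-15 dBFS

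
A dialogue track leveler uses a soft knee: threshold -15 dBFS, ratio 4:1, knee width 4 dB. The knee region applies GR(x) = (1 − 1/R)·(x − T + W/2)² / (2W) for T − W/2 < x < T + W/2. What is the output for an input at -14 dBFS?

-14.84375 dBFS

x − T + W/2 = -14 − (-15) + 2 = 3.
GR = (1 − 1/4) × 3² / 8 = 0.75 × 9 / 8 = 0.84375 dB.
Output = -14 − 0.84375 = -14.84375 dBFS.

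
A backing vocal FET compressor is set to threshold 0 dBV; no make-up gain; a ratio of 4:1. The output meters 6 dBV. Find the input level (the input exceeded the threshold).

Post-compression overshoot = 6 − 0 = 6 dB.
Undo the ratio: input overshoot = 6 × 4 = 24 dB, giving input = 24 dBV.

24 dBV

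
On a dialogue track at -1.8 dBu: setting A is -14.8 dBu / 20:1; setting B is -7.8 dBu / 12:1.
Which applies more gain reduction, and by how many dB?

A, by 6.85 dB

A: GR = 13 − 13/20 = 12.35 dB.
B: GR = 6 − 6/12 = 5.5 dB.
A applies 6.85 dB more gain reduction.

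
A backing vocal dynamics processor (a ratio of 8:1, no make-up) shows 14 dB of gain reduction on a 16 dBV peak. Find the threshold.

0 dBV

Gain reduction = 16 − 2 = 14 dB; output overshoot = GR / (R − 1) = 14 / 7 = 2 dB.
Threshold = output − output overshoot = 2 − 2 = 0 dBV.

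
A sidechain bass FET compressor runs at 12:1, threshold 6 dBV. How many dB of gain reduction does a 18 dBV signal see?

Overshoot = 18 − 6 = 12 dB.
At 12:1, output sits 12/12 = 1 dB above threshold.
So the signal is attenuated by 12 − 1 = 11 dB.

11 dB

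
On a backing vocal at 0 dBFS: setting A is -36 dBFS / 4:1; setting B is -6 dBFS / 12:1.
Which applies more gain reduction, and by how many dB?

A, by 21.5 dB

A: overshoot 36 dB → output overshoot 9 dB → GR 27 dB.
B: overshoot 6 dB → output overshoot 0.5 dB → GR 5.5 dB.
A applies 21.5 dB more gain reduction.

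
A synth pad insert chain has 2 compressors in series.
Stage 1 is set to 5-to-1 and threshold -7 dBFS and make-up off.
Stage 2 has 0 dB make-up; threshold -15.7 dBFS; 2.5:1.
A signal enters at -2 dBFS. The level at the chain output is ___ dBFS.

Stage 1: overshoot 5 dB → 5/5 = 1 dB → -6 dBFS.
Stage 2: -6 dBFS is 9.7 dB over -15.7 dBFS; at 2.5:1 that becomes 3.88 dB over, giving -11.82 dBFS.

-11.82 dBFS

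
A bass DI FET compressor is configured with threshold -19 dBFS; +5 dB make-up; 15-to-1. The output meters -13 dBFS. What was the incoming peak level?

Before make-up, the level was -13 − 5 = -18 dBFS.
That's 1 dB above the -19 dBFS threshold.
Undo the ratio: input overshoot = 1 × 15 = 15 dB, giving input = -4 dBFS.

-4 dBFS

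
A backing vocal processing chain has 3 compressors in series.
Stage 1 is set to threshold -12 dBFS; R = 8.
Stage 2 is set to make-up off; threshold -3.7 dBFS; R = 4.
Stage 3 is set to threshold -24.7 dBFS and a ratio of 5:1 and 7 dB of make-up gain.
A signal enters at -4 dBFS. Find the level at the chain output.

-14.96 dBFS

Stage 1: overshoot 8 dB → 8/8 = 1 dB → -11 dBFS.
Stage 2: -11 dBFS is at or below the -3.7 dBFS threshold — no compression; output -11 dBFS.
Stage 3: -11 dBFS is 13.7 dB over -24.7 dBFS; at 5:1 that becomes 2.74 dB over, giving -21.96 dBFS; +7 dB make-up → -14.96 dBFS.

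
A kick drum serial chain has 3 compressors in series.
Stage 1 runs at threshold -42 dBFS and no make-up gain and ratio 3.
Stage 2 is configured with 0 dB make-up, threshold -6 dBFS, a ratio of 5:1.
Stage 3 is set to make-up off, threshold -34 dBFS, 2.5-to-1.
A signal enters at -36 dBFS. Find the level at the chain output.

Stage 1: 6 dB above -42 dBFS, reduced 3:1 to 2 dB above → -40 dBFS.
Stage 2: -40 dBFS is at or below the -6 dBFS threshold — no compression; output -40 dBFS.
Stage 3: -40 dBFS is at or below the -34 dBFS threshold — no compression; output -40 dBFS.

-40 dBFS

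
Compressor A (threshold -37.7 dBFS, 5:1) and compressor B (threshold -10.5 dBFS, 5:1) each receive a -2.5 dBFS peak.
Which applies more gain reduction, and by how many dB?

A: 35.2 dB over, compressed to 7.04 dB over, so 28.16 dB of GR.
B: 8 dB over, compressed to 1.6 dB over, so 6.4 dB of GR.
Difference: 21.76 dB in favour of A.

A, by 21.76 dB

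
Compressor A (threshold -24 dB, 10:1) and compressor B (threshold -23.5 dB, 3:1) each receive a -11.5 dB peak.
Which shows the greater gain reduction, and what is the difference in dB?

A, by 3.25 dB

A: 12.5 dB over, compressed to 1.25 dB over, so 11.25 dB of GR.
B: 12 dB over, compressed to 4 dB over, so 8 dB of GR.
Difference: 3.25 dB in favour of A.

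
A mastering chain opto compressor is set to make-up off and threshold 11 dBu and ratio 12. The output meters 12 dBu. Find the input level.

That's 1 dB above the 11 dBu threshold.
Before 12:1 compression the overshoot was 1 × 12 = 12 dB, so input = 11 + 12 = 23 dBu.

23 dBu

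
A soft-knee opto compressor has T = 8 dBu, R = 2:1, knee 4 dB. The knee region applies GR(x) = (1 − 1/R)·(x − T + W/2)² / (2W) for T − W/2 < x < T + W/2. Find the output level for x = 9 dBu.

x − T + W/2 = 9 − 8 + 2 = 3.
GR = (1 − 1/2) × 3² / 8 = 0.5 × 9 / 8 = 0.5625 dB.
Output = 9 − 0.5625 = 8.4375 dBu.

8.4375 dBu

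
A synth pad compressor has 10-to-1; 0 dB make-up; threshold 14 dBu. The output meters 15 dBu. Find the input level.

24 dBu

The compressed level sits 15 − 14 = 1 dB over threshold.
Undo the ratio: input overshoot = 1 × 10 = 10 dB, giving input = 24 dBu.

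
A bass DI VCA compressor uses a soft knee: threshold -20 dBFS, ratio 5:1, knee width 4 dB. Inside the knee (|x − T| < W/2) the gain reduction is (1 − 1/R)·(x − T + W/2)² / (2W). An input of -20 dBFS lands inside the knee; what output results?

x − T + W/2 = -20 − (-20) + 2 = 2.
GR = (1 − 1/5) × 2² / 8 = 0.8 × 4 / 8 = 0.4 dB.
Output = -20 − 0.4 = -20.4 dBFS.

-20.4 dBFS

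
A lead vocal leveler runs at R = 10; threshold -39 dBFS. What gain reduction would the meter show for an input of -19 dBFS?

-19 dBFS exceeds the threshold by 20 dB.
At 10:1, output sits 20/10 = 2 dB above threshold.
So the signal is attenuated by 20 − 2 = 18 dB.

18 dB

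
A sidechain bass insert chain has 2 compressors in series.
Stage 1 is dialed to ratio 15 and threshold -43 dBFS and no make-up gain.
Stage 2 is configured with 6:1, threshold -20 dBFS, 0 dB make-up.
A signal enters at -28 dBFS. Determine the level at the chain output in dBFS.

Stage 1: overshoot 15 dB → 15/15 = 1 dB → -42 dBFS.
Stage 2: below threshold (-42 ≤ -20); passes unchanged; output -42 dBFS.

-42 dBFS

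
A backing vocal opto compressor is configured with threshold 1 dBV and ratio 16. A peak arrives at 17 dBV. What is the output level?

2 dBV

The input is 16 dB above the 1 dBV threshold.
16:1 compression reduces that to 16/16 = 1 dB over.
Output = 1 + 1 = 2 dBV.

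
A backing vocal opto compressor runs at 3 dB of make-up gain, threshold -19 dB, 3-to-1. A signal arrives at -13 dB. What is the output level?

-14 dB

-13 dB sits 6 dB over threshold.
At 3:1 the overshoot is divided by 3, leaving 2 dB above threshold.
Output = -19 + 2 = -17 dB; make-up adds 3 dB, giving -14 dB.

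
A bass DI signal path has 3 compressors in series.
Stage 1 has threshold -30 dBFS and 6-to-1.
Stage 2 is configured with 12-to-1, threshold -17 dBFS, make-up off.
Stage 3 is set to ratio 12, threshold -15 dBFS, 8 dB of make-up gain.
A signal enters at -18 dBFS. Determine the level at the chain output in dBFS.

Stage 1: overshoot 12 dB → 12/6 = 2 dB → -28 dBFS.
Stage 2: -28 dBFS ≤ -17 dBFS, so stage 2 doesn't engage; output -28 dBFS.
Stage 3: -28 dBFS is at or below the -15 dBFS threshold — no compression; make-up brings it to -20 dBFS.

-20 dBFS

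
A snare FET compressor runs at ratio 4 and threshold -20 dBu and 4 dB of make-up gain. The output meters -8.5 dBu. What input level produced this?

10 dBu

Stripping the +4 dB make-up gives -12.5 dBu at the gain stage.
That's 7.5 dB above the -20 dBu threshold.
Undo the ratio: input overshoot = 7.5 × 4 = 30 dB, giving input = 10 dBu.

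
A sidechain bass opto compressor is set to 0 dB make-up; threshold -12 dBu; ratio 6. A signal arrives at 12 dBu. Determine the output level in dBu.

12 dBu sits 24 dB over threshold.
At 6:1 the overshoot is divided by 6, leaving 4 dB above threshold.
So the level is -12 + 4 = -8 dBu.

-8 dBu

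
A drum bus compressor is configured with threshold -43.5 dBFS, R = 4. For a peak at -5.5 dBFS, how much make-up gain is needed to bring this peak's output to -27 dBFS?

7 dB

Without make-up, output = threshold + overshoot/4 = -43.5 + 9.5 = -34 dBFS.
Gap to target: 7 dB.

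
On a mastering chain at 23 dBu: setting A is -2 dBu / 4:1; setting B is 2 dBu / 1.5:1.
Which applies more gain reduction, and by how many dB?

A: GR = 25 − 25/4 = 18.75 dB.
B: GR = 21 − 21/1.5 = 7 dB.
Difference: 11.75 dB in favour of A.

A, by 11.75 dB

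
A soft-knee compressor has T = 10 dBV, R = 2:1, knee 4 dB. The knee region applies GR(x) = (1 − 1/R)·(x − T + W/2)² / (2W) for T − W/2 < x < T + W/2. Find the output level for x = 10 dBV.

x − T + W/2 = 10 − 10 + 2 = 2.
GR = (1 − 1/2) × 2² / 8 = 0.5 × 4 / 8 = 0.25 dB.
Output = 10 − 0.25 = 9.75 dBV.

9.75 dBV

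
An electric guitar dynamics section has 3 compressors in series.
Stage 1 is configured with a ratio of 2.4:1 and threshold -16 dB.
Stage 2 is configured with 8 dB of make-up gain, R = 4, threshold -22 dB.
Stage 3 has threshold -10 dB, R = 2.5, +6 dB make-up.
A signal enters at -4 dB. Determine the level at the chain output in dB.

Stage 1: 12 dB above -16 dB, reduced 2.4:1 to 5 dB above → -11 dB.
Stage 2: overshoot 11 dB → 11/4 = 2.75 dB → -19.25 dB; +8 dB make-up → -11.25 dB.
Stage 3: below threshold (-11.25 ≤ -10); passes unchanged; make-up brings it to -5.25 dB.

-5.25 dB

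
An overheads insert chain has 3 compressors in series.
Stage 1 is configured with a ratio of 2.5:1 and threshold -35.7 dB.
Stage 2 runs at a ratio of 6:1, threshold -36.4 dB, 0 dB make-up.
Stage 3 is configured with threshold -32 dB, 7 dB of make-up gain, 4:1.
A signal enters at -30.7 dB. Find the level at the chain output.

-28.95 dB

Stage 1: -30.7 dB is 5 dB over -35.7 dB; at 2.5:1 that becomes 2 dB over, giving -33.7 dB.
Stage 2: overshoot 2.7 dB → 2.7/6 = 0.45 dB → -35.95 dB.
Stage 3: below threshold (-35.95 ≤ -32); passes unchanged; make-up brings it to -28.95 dB.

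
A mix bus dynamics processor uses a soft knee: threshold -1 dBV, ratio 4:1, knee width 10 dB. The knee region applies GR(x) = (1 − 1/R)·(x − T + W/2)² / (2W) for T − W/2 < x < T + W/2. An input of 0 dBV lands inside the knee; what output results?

x − T + W/2 = 0 − (-1) + 5 = 6.
GR = (1 − 1/4) × 6² / 20 = 0.75 × 36 / 20 = 1.35 dB.
Output = 0 − 1.35 = -1.35 dBV.

-1.35 dBV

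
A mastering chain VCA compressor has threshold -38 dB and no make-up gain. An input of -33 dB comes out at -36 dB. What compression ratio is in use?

2.5:1

Input overshoot = -33 − (-38) = 5 dB; output overshoot = -36 − (-38) = 2 dB.
Ratio = 5 / 2 = 2.5.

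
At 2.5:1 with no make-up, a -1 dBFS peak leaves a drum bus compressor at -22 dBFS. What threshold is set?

-36 dBFS

Gain reduction = -1 − (-22) = 21 dB; output overshoot = GR / (R − 1) = 21 / 1.5 = 14 dB.
Threshold = output − output overshoot = -22 − 14 = -36 dBFS.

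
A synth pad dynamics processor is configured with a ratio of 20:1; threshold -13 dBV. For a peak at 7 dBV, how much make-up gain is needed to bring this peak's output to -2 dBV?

10 dB

Overshoot 20 dB → 20/20 = 1 dB after compression, so the compressed level is -13 + 1 = -12 dBV.
Make-up = target − compressed = -2 − (-12) = 10 dB.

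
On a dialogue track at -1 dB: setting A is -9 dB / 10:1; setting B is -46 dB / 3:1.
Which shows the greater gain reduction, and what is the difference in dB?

A: GR = 8 − 8/10 = 7.2 dB.
B: GR = 45 − 45/3 = 30 dB.
B reduces 22.8 dB more.

B, by 22.8 dB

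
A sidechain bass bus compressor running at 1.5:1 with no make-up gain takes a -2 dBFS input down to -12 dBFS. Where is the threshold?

-32 dBFS

Input is 30 dB above T (since output overshoot × R = input overshoot: (-12 − T)·1.5 = -2 − T gives T = -32 dBFS).
Check: -32 + (-2 − (-32))/1.5 = -32 + 20 = -12 dBFS. ✓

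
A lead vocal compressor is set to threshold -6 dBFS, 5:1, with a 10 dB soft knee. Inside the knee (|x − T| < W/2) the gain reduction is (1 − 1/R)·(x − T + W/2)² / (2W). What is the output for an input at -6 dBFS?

x − T + W/2 = -6 − (-6) + 5 = 5.
GR = (1 − 1/5) × 5² / 20 = 0.8 × 25 / 20 = 1 dB.
Output = -6 − 1 = -7 dBFS.

-7 dBFS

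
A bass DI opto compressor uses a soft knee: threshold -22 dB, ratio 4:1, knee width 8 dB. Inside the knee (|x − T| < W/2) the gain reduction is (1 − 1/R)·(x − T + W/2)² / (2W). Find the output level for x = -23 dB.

-23.421875 dB

x − T + W/2 = -23 − (-22) + 4 = 3.
GR = (1 − 1/4) × 3² / 16 = 0.75 × 9 / 16 = 0.421875 dB.
Output = -23 − 0.421875 = -23.421875 dB.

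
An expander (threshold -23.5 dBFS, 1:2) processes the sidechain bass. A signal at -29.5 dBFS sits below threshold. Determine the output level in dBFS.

-35.5 dBFS

Below threshold, a 1:2 expander applies gain = (2−1)×(T − x) of attenuation.
(2−1) × 6 = 6 dB, so output = -29.5 − 6 = -35.5 dBFS.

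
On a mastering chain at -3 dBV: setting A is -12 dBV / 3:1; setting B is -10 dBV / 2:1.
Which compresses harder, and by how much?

A: overshoot 9 dB → output overshoot 3 dB → GR 6 dB.
B: overshoot 7 dB → output overshoot 3.5 dB → GR 3.5 dB.
A applies 2.5 dB more gain reduction.

A, by 2.5 dB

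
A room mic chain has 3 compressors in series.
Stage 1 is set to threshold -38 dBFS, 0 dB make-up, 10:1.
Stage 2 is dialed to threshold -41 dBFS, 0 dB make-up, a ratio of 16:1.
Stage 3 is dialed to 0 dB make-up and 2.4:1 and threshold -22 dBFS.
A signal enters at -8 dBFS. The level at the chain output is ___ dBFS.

-40.625 dBFS

Stage 1: -8 dBFS is 30 dB over -38 dBFS; at 10:1 that becomes 3 dB over, giving -35 dBFS.
Stage 2: 6 dB above -41 dBFS, reduced 16:1 to 0.375 dB above → -40.625 dBFS.
Stage 3: below threshold (-40.625 ≤ -22); passes unchanged; output -40.625 dBFS.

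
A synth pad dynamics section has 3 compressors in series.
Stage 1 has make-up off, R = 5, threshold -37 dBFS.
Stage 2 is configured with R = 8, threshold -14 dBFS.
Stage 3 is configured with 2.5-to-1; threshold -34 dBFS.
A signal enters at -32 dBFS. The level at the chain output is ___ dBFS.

-36 dBFS

Stage 1: -32 dBFS is 5 dB over -37 dBFS; at 5:1 that becomes 1 dB over, giving -36 dBFS.
Stage 2: below threshold (-36 ≤ -14); passes unchanged; output -36 dBFS.
Stage 3: below threshold (-36 ≤ -34); passes unchanged; output -36 dBFS.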